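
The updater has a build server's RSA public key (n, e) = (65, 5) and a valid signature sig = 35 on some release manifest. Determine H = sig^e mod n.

sig^2 ≡ 35^2 = 1225 ≡ 55
sig^4 ≡ 55^2 = 3025 ≡ 35
5 = 4 + 1, so sig^5 ≡ 35·35 ≡ 55 (mod 65)

55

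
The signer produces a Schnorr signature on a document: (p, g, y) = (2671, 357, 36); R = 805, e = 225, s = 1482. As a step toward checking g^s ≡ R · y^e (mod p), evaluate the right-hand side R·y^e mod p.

1144

Squares mod 2671: 36^1≡36, 36^2≡1296, 36^4≡2228, 36^8≡1266, 36^16≡156, 36^32≡297, 36^64≡66, 36^128≡1685
225 = 128 + 64 + 32 + 1, so 36^225 ≡ 1685·66·297·36 ≡ 237 (mod 2671)
R · y^e ≡ 805·237 = 190785 ≡ 1144 (mod 2671)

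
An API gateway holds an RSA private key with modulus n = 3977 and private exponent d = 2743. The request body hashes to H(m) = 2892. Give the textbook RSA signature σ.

(H(m))^2743 mod 3977 = 3907

3907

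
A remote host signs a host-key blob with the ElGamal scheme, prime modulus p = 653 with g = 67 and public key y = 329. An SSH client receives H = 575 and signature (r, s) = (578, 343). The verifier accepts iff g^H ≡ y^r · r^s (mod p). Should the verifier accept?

Left side g^H mod p:
67^2 = 4489 ≡ 571
67^4 ≡ 571^2 = 326041 ≡ 194
67^8 ≡ 194^2 = 37636 ≡ 415
67^16 ≡ 415^2 = 172225 ≡ 486
67^32 ≡ 486^2 = 236196 ≡ 463
67^64 ≡ 463^2 = 214369 ≡ 185
67^128 ≡ 185^2 = 34225 ≡ 269
67^256 ≡ 269^2 = 72361 ≡ 531
67^512 ≡ 531^2 = 281961 ≡ 518
575 = 512 + 32 + 16 + 8 + 4 + 2 + 1, so 67^575 ≡ 518·463·486·415·194·571·67 ≡ 251 (mod 653)
Right side y^r · r^s mod p:
329^2 = 108241 ≡ 496
329^4 ≡ 496^2 = 246016 ≡ 488
329^8 ≡ 488^2 = 238144 ≡ 452
329^16 ≡ 452^2 = 204304 ≡ 568
329^32 ≡ 568^2 = 322624 ≡ 42
329^64 ≡ 42^2 = 1764 ≡ 458
329^128 ≡ 458^2 = 209764 ≡ 151
329^256 ≡ 151^2 = 22801 ≡ 599
329^512 ≡ 599^2 = 358801 ≡ 304
578 = 512 + 64 + 2, so 329^578 ≡ 304·458·496 ≡ 404 (mod 653)
578^2 = 334084 ≡ 401
578^4 ≡ 401^2 = 160801 ≡ 163
578^8 ≡ 163^2 = 26569 ≡ 449
578^16 ≡ 449^2 = 201601 ≡ 477
578^32 ≡ 477^2 = 227529 ≡ 285
578^64 ≡ 285^2 = 81225 ≡ 253
578^128 ≡ 253^2 = 64009 ≡ 15
578^256 ≡ 15^2 = 225
343 = 256 + 64 + 16 + 4 + 2 + 1, so 578^343 ≡ 225·253·477·163·401·578 ≡ 513 (mod 653)
404·513 = 207252 ≡ 251 (mod 653)
251 ≡ 251 (mod 653), so the signature is genuine.

accept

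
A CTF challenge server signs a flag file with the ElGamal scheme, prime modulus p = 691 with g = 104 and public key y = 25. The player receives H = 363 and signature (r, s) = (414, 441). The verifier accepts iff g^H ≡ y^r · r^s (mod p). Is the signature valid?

valid

Left side g^H mod p:
104^363 mod 691 = 563
Right side y^r · r^s mod p:
25^414 mod 691 = 320
414^441 mod 691 = 276
320·276 = 88320 ≡ 563 (mod 691)
563 ≡ 563 (mod 691), so the signature is genuine.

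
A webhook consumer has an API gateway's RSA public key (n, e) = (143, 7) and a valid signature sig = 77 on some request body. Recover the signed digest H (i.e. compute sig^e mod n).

sig^7 mod 143 = 77

77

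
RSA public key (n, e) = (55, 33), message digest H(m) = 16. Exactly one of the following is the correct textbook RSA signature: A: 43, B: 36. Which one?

B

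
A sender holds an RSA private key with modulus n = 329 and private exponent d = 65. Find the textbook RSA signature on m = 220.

243

m^2 ≡ 220^2 = 48400 ≡ 37
m^4 ≡ 37^2 = 1369 ≡ 53
m^8 ≡ 53^2 = 2809 ≡ 177
m^16 ≡ 177^2 = 31329 ≡ 74
m^32 ≡ 74^2 = 5476 ≡ 212
m^64 ≡ 212^2 = 44944 ≡ 200
65 = 64 + 1, so m^65 ≡ 200·220 ≡ 243 (mod 329)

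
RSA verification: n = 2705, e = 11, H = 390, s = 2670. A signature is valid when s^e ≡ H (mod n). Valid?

s^2 ≡ 2670^2 = 7128900 ≡ 1225
s^4 ≡ 1225^2 = 1500625 ≡ 2055
s^8 ≡ 2055^2 = 4223025 ≡ 520
11 = 8 + 2 + 1, so s^11 ≡ 520·1225·2670 ≡ 2315 (mod 2705)
The recovered value 2315 does not match the digest 390.

no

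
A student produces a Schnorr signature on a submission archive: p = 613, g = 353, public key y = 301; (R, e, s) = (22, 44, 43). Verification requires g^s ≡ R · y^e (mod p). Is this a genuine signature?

genuine

g^s mod p:
353^2 = 124609 ≡ 170
353^4 ≡ 170^2 = 28900 ≡ 89
353^8 ≡ 89^2 = 7921 ≡ 565
353^16 ≡ 565^2 = 319225 ≡ 465
353^32 ≡ 465^2 = 216225 ≡ 449
43 = 32 + 8 + 2 + 1, so 353^43 ≡ 449·565·170·353 ≡ 78 (mod 613)
R · y^e mod p:
301^2 = 90601 ≡ 490
301^4 ≡ 490^2 = 240100 ≡ 417
301^8 ≡ 417^2 = 173889 ≡ 410
301^16 ≡ 410^2 = 168100 ≡ 138
301^32 ≡ 138^2 = 19044 ≡ 41
44 = 32 + 8 + 4, so 301^44 ≡ 41·410·417 ≡ 115 (mod 613)
22·115 = 2530 ≡ 78 (mod 613)
78 ≡ 78 (mod 613); signature holds.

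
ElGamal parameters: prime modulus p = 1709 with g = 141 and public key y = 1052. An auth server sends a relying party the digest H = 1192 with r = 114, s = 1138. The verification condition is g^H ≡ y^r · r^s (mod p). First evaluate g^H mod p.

1125

141^2 = 19881 ≡ 1082
141^4 ≡ 1082^2 = 1170724 ≡ 59
141^8 ≡ 59^2 = 3481 ≡ 63
141^16 ≡ 63^2 = 3969 ≡ 551
141^32 ≡ 551^2 = 303601 ≡ 1108
141^64 ≡ 1108^2 = 1227664 ≡ 602
141^128 ≡ 602^2 = 362404 ≡ 96
141^256 ≡ 96^2 = 9216 ≡ 671
141^512 ≡ 671^2 = 450241 ≡ 774
141^1024 ≡ 774^2 = 599076 ≡ 926
1192 = 1024 + 128 + 32 + 8, so 141^1192 ≡ 926·96·1108·63 ≡ 1125 (mod 1709)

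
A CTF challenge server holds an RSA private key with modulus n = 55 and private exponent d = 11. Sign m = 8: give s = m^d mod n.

52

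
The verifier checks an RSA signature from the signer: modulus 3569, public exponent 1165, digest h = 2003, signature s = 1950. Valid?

s^2 ≡ 1950^2 = 3802500 ≡ 1515
s^4 ≡ 1515^2 = 2295225 ≡ 358
s^8 ≡ 358^2 = 128164 ≡ 3249
s^16 ≡ 3249^2 = 10556001 ≡ 2468
s^32 ≡ 2468^2 = 6091024 ≡ 2310
s^64 ≡ 2310^2 = 5336100 ≡ 445
s^128 ≡ 445^2 = 198025 ≡ 1730
s^256 ≡ 1730^2 = 2992900 ≡ 2078
s^512 ≡ 2078^2 = 4318084 ≡ 3163
s^1024 ≡ 3163^2 = 10004569 ≡ 662
1165 = 1024 + 128 + 8 + 4 + 1, so s^1165 ≡ 662·1730·3249·358·1950 ≡ 2003 (mod 3569)
2003 = h, so the signature checks out.

yes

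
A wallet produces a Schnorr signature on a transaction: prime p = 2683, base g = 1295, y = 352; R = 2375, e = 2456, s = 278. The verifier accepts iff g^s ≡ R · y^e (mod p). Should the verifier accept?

g^s mod p:
1295^2 = 1677025 ≡ 150
1295^4 ≡ 150^2 = 22500 ≡ 1036
1295^8 ≡ 1036^2 = 1073296 ≡ 96
1295^16 ≡ 96^2 = 9216 ≡ 1167
1295^32 ≡ 1167^2 = 1361889 ≡ 1608
1295^64 ≡ 1608^2 = 2585664 ≡ 1935
1295^128 ≡ 1935^2 = 3744225 ≡ 1440
1295^256 ≡ 1440^2 = 2073600 ≡ 2324
278 = 256 + 16 + 4 + 2, so 1295^278 ≡ 2324·1167·1036·150 ≡ 814 (mod 2683)
R · y^e mod p:
352^2 = 123904 ≡ 486
352^4 ≡ 486^2 = 236196 ≡ 92
352^8 ≡ 92^2 = 8464 ≡ 415
352^16 ≡ 415^2 = 172225 ≡ 513
352^32 ≡ 513^2 = 263169 ≡ 235
352^64 ≡ 235^2 = 55225 ≡ 1565
352^128 ≡ 1565^2 = 2449225 ≡ 2329
352^256 ≡ 2329^2 = 5424241 ≡ 1898
352^512 ≡ 1898^2 = 3602404 ≡ 1818
352^1024 ≡ 1818^2 = 3305124 ≡ 2351
352^2048 ≡ 2351^2 = 5527201 ≡ 221
2456 = 2048 + 256 + 128 + 16 + 8, so 352^2456 ≡ 221·1898·2329·513·415 ≡ 189 (mod 2683)
2375·189 = 448875 ≡ 814 (mod 2683)
814 ≡ 814 (mod 2683); signature holds.

accept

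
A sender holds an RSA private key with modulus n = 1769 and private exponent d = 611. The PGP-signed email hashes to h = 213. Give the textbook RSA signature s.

h^2 ≡ 213^2 = 45369 ≡ 1144
h^4 ≡ 1144^2 = 1308736 ≡ 1445
h^8 ≡ 1445^2 = 2088025 ≡ 605
h^16 ≡ 605^2 = 366025 ≡ 1611
h^32 ≡ 1611^2 = 2595321 ≡ 198
h^64 ≡ 198^2 = 39204 ≡ 286
h^128 ≡ 286^2 = 81796 ≡ 422
h^256 ≡ 422^2 = 178084 ≡ 1184
h^512 ≡ 1184^2 = 1401856 ≡ 808
611 = 512 + 64 + 32 + 2 + 1, so h^611 ≡ 808·286·198·1144·213 ≡ 359 (mod 1769)

359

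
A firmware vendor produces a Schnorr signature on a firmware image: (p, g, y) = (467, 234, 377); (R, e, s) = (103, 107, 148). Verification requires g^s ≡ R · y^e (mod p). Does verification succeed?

passes

g^s mod p:
234^148 mod 467 = 267
R · y^e mod p:
377^107 mod 467 = 57
103·57 = 5871 ≡ 267 (mod 467)
267 ≡ 267 (mod 467); signature holds.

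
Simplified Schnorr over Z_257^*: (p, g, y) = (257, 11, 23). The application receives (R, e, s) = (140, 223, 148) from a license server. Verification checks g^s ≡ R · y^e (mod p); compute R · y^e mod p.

23^2 = 529 ≡ 15
23^4 ≡ 15^2 = 225
23^8 ≡ 225^2 = 50625 ≡ 253
23^16 ≡ 253^2 = 64009 ≡ 16
23^32 ≡ 16^2 = 256
23^64 ≡ 256^2 = 65536 ≡ 1
23^128 ≡ 1^2 = 1
223 = 128 + 64 + 16 + 8 + 4 + 2 + 1, so 23^223 ≡ 1·1·16·253·225·15·23 ≡ 67 (mod 257)
R · y^e ≡ 140·67 = 9380 ≡ 128 (mod 257)

128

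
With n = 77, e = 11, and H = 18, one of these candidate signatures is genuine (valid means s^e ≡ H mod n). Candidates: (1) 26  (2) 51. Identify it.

2

Candidate 1: 26^2 = 676 ≡ 60; 26^4 ≡ 60^2 = 3600 ≡ 58; 26^8 ≡ 58^2 = 3364 ≡ 53; 11 = 8 + 2 + 1, so 26^11 ≡ 53·60·26 ≡ 59 (mod 77)
Candidate 2: 51^2 = 2601 ≡ 60; 51^4 ≡ 60^2 = 3600 ≡ 58; 51^8 ≡ 58^2 = 3364 ≡ 53; 11 = 8 + 2 + 1, so 51^11 ≡ 53·60·51 ≡ 18 (mod 77)
  → matches H = 18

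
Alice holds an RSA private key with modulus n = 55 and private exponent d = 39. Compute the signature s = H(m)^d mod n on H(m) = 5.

(H(m))^2 ≡ 5^2 = 25
(H(m))^4 ≡ 25^2 = 625 ≡ 20
(H(m))^8 ≡ 20^2 = 400 ≡ 15
(H(m))^16 ≡ 15^2 = 225 ≡ 5
(H(m))^32 ≡ 5^2 = 25
39 = 32 + 4 + 2 + 1, so (H(m))^39 ≡ 25·20·25·5 ≡ 20 (mod 55)

20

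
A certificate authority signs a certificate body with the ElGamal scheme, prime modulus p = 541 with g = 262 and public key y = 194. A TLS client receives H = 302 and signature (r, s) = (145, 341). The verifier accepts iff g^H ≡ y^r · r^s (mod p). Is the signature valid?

Left side g^H mod p:
262^2 = 68644 ≡ 478
262^4 ≡ 478^2 = 228484 ≡ 182
262^8 ≡ 182^2 = 33124 ≡ 123
262^16 ≡ 123^2 = 15129 ≡ 522
262^32 ≡ 522^2 = 272484 ≡ 361
262^64 ≡ 361^2 = 130321 ≡ 481
262^128 ≡ 481^2 = 231361 ≡ 354
262^256 ≡ 354^2 = 125316 ≡ 345
302 = 256 + 32 + 8 + 4 + 2, so 262^302 ≡ 345·361·123·182·478 ≡ 361 (mod 541)
Right side y^r · r^s mod p:
194^2 = 37636 ≡ 307
194^4 ≡ 307^2 = 94249 ≡ 115
194^8 ≡ 115^2 = 13225 ≡ 241
194^16 ≡ 241^2 = 58081 ≡ 194
194^32 ≡ 194^2 = 37636 ≡ 307
194^64 ≡ 307^2 = 94249 ≡ 115
194^128 ≡ 115^2 = 13225 ≡ 241
145 = 128 + 16 + 1, so 194^145 ≡ 241·194·194 ≡ 411 (mod 541)
145^2 = 21025 ≡ 467
145^4 ≡ 467^2 = 218089 ≡ 66
145^8 ≡ 66^2 = 4356 ≡ 28
145^16 ≡ 28^2 = 784 ≡ 243
145^32 ≡ 243^2 = 59049 ≡ 80
145^64 ≡ 80^2 = 6400 ≡ 449
145^128 ≡ 449^2 = 201601 ≡ 349
145^256 ≡ 349^2 = 121801 ≡ 76
341 = 256 + 64 + 16 + 4 + 1, so 145^341 ≡ 76·449·243·66·145 ≡ 70 (mod 541)
411·70 = 28770 ≡ 97 (mod 541)
361 ≠ 97, so verification fails.

invalid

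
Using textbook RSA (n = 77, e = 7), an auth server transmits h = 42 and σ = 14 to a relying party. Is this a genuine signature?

genuine

Squares mod 77: σ^1≡14, σ^2≡42, σ^4≡70
7 = 4 + 2 + 1, so σ^7 ≡ 70·42·14 ≡ 42 (mod 77)
42 = h, so the signature checks out.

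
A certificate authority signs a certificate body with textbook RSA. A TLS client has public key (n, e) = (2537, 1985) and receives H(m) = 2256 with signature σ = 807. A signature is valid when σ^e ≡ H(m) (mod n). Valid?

no

σ^2 ≡ 807^2 = 651249 ≡ 1777
σ^4 ≡ 1777^2 = 3157729 ≡ 1701
σ^8 ≡ 1701^2 = 2893401 ≡ 1221
σ^16 ≡ 1221^2 = 1490841 ≡ 1622
σ^32 ≡ 1622^2 = 2630884 ≡ 15
σ^64 ≡ 15^2 = 225
σ^128 ≡ 225^2 = 50625 ≡ 2422
σ^256 ≡ 2422^2 = 5866084 ≡ 540
σ^512 ≡ 540^2 = 291600 ≡ 2382
σ^1024 ≡ 2382^2 = 5673924 ≡ 1192
1985 = 1024 + 512 + 256 + 128 + 64 + 1, so σ^1985 ≡ 1192·2382·540·2422·225·807 ≡ 415 (mod 2537)
σ^1985 mod 2537 = 415, but H(m) = 2256.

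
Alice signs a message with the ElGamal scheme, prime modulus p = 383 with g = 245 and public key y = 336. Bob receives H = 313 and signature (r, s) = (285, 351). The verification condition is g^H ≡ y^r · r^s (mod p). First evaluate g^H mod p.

245^2 = 60025 ≡ 277
245^4 ≡ 277^2 = 76729 ≡ 129
245^8 ≡ 129^2 = 16641 ≡ 172
245^16 ≡ 172^2 = 29584 ≡ 93
245^32 ≡ 93^2 = 8649 ≡ 223
245^64 ≡ 223^2 = 49729 ≡ 322
245^128 ≡ 322^2 = 103684 ≡ 274
245^256 ≡ 274^2 = 75076 ≡ 8
313 = 256 + 32 + 16 + 8 + 1, so 245^313 ≡ 8·223·93·172·245 ≡ 347 (mod 383)

347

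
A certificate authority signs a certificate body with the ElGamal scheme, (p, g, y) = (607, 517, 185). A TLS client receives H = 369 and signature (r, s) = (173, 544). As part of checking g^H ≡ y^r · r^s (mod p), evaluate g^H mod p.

155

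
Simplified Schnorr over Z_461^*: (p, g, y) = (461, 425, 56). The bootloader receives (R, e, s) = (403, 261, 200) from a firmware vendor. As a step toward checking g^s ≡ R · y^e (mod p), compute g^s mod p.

425^2 = 180625 ≡ 374
425^4 ≡ 374^2 = 139876 ≡ 193
425^8 ≡ 193^2 = 37249 ≡ 369
425^16 ≡ 369^2 = 136161 ≡ 166
425^32 ≡ 166^2 = 27556 ≡ 357
425^64 ≡ 357^2 = 127449 ≡ 213
425^128 ≡ 213^2 = 45369 ≡ 191
200 = 128 + 64 + 8, so 425^200 ≡ 191·213·369 ≡ 23 (mod 461)

23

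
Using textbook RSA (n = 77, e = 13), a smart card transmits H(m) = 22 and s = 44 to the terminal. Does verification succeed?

fails

s^2 ≡ 44^2 = 1936 ≡ 11
s^4 ≡ 11^2 = 121 ≡ 44
s^8 ≡ 44^2 = 1936 ≡ 11
13 = 8 + 4 + 1, so s^13 ≡ 11·44·44 ≡ 44 (mod 77)
The recovered value 44 does not match the digest 22.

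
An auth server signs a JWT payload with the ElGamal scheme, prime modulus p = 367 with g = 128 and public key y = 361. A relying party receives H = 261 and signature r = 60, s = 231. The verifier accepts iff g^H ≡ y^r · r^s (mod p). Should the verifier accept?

Left side g^H mod p:
128^2 = 16384 ≡ 236
128^4 ≡ 236^2 = 55696 ≡ 279
128^8 ≡ 279^2 = 77841 ≡ 37
128^16 ≡ 37^2 = 1369 ≡ 268
128^32 ≡ 268^2 = 71824 ≡ 259
128^64 ≡ 259^2 = 67081 ≡ 287
128^128 ≡ 287^2 = 82369 ≡ 161
128^256 ≡ 161^2 = 25921 ≡ 231
261 = 256 + 4 + 1, so 128^261 ≡ 231·279·128 ≡ 46 (mod 367)
Right side y^r · r^s mod p:
361^2 = 130321 ≡ 36
361^4 ≡ 36^2 = 1296 ≡ 195
361^8 ≡ 195^2 = 38025 ≡ 224
361^16 ≡ 224^2 = 50176 ≡ 264
361^32 ≡ 264^2 = 69696 ≡ 333
60 = 32 + 16 + 8 + 4, so 361^60 ≡ 333·264·224·195 ≡ 292 (mod 367)
60^2 = 3600 ≡ 297
60^4 ≡ 297^2 = 88209 ≡ 129
60^8 ≡ 129^2 = 16641 ≡ 126
60^16 ≡ 126^2 = 15876 ≡ 95
60^32 ≡ 95^2 = 9025 ≡ 217
60^64 ≡ 217^2 = 47089 ≡ 113
60^128 ≡ 113^2 = 12769 ≡ 291
231 = 128 + 64 + 32 + 4 + 2 + 1, so 60^231 ≡ 291·113·217·129·297·60 ≡ 63 (mod 367)
292·63 = 18396 ≡ 46 (mod 367)
46 ≡ 46 (mod 367), so the signature is genuine.

accept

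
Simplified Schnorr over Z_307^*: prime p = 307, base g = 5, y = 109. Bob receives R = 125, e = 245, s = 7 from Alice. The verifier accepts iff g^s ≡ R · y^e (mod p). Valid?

no

g^s mod p:
5^2 = 25
5^4 ≡ 25^2 = 625 ≡ 11
7 = 4 + 2 + 1, so 5^7 ≡ 11·25·5 ≡ 147 (mod 307)
R · y^e mod p:
109^2 = 11881 ≡ 215
109^4 ≡ 215^2 = 46225 ≡ 175
109^8 ≡ 175^2 = 30625 ≡ 232
109^16 ≡ 232^2 = 53824 ≡ 99
109^32 ≡ 99^2 = 9801 ≡ 284
109^64 ≡ 284^2 = 80656 ≡ 222
109^128 ≡ 222^2 = 49284 ≡ 164
245 = 128 + 64 + 32 + 16 + 4 + 1, so 109^245 ≡ 164·222·284·99·175·109 ≡ 248 (mod 307)
125·248 = 31000 ≡ 300 (mod 307)
147 ≠ 300; the check fails.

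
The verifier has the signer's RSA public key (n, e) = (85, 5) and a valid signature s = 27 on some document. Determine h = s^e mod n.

s^2 ≡ 27^2 = 729 ≡ 49
s^4 ≡ 49^2 = 2401 ≡ 21
5 = 4 + 1, so s^5 ≡ 21·27 ≡ 57 (mod 85)

57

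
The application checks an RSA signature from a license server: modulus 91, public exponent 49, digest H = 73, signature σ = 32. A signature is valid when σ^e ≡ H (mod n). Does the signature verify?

σ^49 mod 91 = 32
The recovered value 32 does not match the digest 73.

does not verify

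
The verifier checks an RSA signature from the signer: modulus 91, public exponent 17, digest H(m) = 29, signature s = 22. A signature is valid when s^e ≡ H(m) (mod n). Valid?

yes

s^17 mod 91 = 29
29 = H(m), so the signature checks out.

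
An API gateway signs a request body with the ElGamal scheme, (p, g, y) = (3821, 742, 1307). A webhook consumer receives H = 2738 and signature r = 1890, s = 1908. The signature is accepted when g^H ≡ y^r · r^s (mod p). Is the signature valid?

valid

Left side g^H mod p:
742^2738 mod 3821 = 2976
Right side y^r · r^s mod p:
1307^1890 mod 3821 = 2624
1890^1908 mod 3821 = 2564
2624·2564 = 6727936 ≡ 2976 (mod 3821)
2976 ≡ 2976 (mod 3821), so the signature is genuine.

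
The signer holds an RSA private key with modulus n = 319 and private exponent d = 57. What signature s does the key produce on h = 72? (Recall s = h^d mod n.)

217

Squares mod 319: h^1≡72, h^2≡80, h^4≡20, h^8≡81, h^16≡181, h^32≡223
57 = 32 + 16 + 8 + 1, so h^57 ≡ 223·181·81·72 ≡ 217 (mod 319)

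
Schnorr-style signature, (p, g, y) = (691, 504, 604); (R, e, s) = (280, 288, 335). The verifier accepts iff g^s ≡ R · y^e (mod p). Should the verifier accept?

accept

g^s mod p:
504^2 = 254016 ≡ 419
504^4 ≡ 419^2 = 175561 ≡ 47
504^8 ≡ 47^2 = 2209 ≡ 136
504^16 ≡ 136^2 = 18496 ≡ 530
504^32 ≡ 530^2 = 280900 ≡ 354
504^64 ≡ 354^2 = 125316 ≡ 245
504^128 ≡ 245^2 = 60025 ≡ 599
504^256 ≡ 599^2 = 358801 ≡ 172
335 = 256 + 64 + 8 + 4 + 2 + 1, so 504^335 ≡ 172·245·136·47·419·504 ≡ 397 (mod 691)
R · y^e mod p:
604^2 = 364816 ≡ 659
604^4 ≡ 659^2 = 434281 ≡ 333
604^8 ≡ 333^2 = 110889 ≡ 329
604^16 ≡ 329^2 = 108241 ≡ 445
604^32 ≡ 445^2 = 198025 ≡ 399
604^64 ≡ 399^2 = 159201 ≡ 271
604^128 ≡ 271^2 = 73441 ≡ 195
604^256 ≡ 195^2 = 38025 ≡ 20
288 = 256 + 32, so 604^288 ≡ 20·399 ≡ 379 (mod 691)
280·379 = 106120 ≡ 397 (mod 691)
397 ≡ 397 (mod 691); signature holds.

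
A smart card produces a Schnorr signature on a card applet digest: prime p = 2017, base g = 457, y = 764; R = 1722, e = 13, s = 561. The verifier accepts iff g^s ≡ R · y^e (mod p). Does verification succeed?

g^s mod p:
457^561 mod 2017 = 1060
R · y^e mod p:
764^13 mod 2017 = 1022
1722·1022 = 1759884 ≡ 1060 (mod 2017)
1060 ≡ 1060 (mod 2017); signature holds.

passes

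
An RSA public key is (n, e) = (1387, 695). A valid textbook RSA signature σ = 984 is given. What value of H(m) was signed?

79

σ^2 ≡ 984^2 = 968256 ≡ 130
σ^4 ≡ 130^2 = 16900 ≡ 256
σ^8 ≡ 256^2 = 65536 ≡ 347
σ^16 ≡ 347^2 = 120409 ≡ 1127
σ^32 ≡ 1127^2 = 1270129 ≡ 1024
σ^64 ≡ 1024^2 = 1048576 ≡ 4
σ^128 ≡ 4^2 = 16
σ^256 ≡ 16^2 = 256
σ^512 ≡ 256^2 = 65536 ≡ 347
695 = 512 + 128 + 32 + 16 + 4 + 2 + 1, so σ^695 ≡ 347·16·1024·1127·256·130·984 ≡ 79 (mod 1387)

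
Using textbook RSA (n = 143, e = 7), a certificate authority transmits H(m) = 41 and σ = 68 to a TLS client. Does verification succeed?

σ^2 ≡ 68^2 = 4624 ≡ 48
σ^4 ≡ 48^2 = 2304 ≡ 16
7 = 4 + 2 + 1, so σ^7 ≡ 16·48·68 ≡ 29 (mod 143)
σ^7 mod 143 = 29, but H(m) = 41.

fails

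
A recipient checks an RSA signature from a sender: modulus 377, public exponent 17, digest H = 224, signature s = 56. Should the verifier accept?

Squares mod 377: s^1≡56, s^2≡120, s^4≡74, s^8≡198, s^16≡373
17 = 16 + 1, so s^17 ≡ 373·56 ≡ 153 (mod 377)
153 ≠ 224, so verification fails.

reject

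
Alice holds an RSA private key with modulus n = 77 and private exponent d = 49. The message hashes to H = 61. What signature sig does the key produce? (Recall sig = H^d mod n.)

H^2 ≡ 61^2 = 3721 ≡ 25
H^4 ≡ 25^2 = 625 ≡ 9
H^8 ≡ 9^2 = 81 ≡ 4
H^16 ≡ 4^2 = 16
H^32 ≡ 16^2 = 256 ≡ 25
49 = 32 + 16 + 1, so H^49 ≡ 25·16·61 ≡ 68 (mod 77)

68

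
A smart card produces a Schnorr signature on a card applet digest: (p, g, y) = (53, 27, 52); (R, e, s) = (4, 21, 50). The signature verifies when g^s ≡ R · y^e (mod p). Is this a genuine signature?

forged

g^s mod p:
27^2 = 729 ≡ 40
27^4 ≡ 40^2 = 1600 ≡ 10
27^8 ≡ 10^2 = 100 ≡ 47
27^16 ≡ 47^2 = 2209 ≡ 36
27^32 ≡ 36^2 = 1296 ≡ 24
50 = 32 + 16 + 2, so 27^50 ≡ 24·36·40 ≡ 4 (mod 53)
R · y^e mod p:
52^2 = 2704 ≡ 1
52^4 ≡ 1^2 = 1
52^8 ≡ 1^2 = 1
52^16 ≡ 1^2 = 1
21 = 16 + 4 + 1, so 52^21 ≡ 1·1·52 ≡ 52 (mod 53)
4·52 = 208 ≡ 49 (mod 53)
4 ≠ 49; the check fails.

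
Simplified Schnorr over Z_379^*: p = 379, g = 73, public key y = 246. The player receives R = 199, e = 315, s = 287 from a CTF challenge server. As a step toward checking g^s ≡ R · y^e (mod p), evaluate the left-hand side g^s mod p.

199

73^2 = 5329 ≡ 23
73^4 ≡ 23^2 = 529 ≡ 150
73^8 ≡ 150^2 = 22500 ≡ 139
73^16 ≡ 139^2 = 19321 ≡ 371
73^32 ≡ 371^2 = 137641 ≡ 64
73^64 ≡ 64^2 = 4096 ≡ 306
73^128 ≡ 306^2 = 93636 ≡ 23
73^256 ≡ 23^2 = 529 ≡ 150
287 = 256 + 16 + 8 + 4 + 2 + 1, so 73^287 ≡ 150·371·139·150·23·73 ≡ 199 (mod 379)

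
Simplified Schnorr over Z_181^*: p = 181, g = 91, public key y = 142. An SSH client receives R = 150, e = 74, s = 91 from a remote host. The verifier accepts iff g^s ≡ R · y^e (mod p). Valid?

yes

g^s mod p:
Squares mod 181: 91^1≡91, 91^2≡136, 91^4≡34, 91^8≡70, 91^16≡13, 91^32≡169, 91^64≡144
91 = 64 + 16 + 8 + 2 + 1, so 91^91 ≡ 144·13·70·136·91 ≡ 90 (mod 181)
R · y^e mod p:
Squares mod 181: 142^1≡142, 142^2≡73, 142^4≡80, 142^8≡65, 142^16≡62, 142^32≡43, 142^64≡39
74 = 64 + 8 + 2, so 142^74 ≡ 39·65·73 ≡ 73 (mod 181)
150·73 = 10950 ≡ 90 (mod 181)
90 ≡ 90 (mod 181); signature holds.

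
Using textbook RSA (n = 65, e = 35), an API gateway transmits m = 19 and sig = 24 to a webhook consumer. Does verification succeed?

Squares mod 65: sig^1≡24, sig^2≡56, sig^4≡16, sig^8≡61, sig^16≡16, sig^32≡61
35 = 32 + 2 + 1, so sig^35 ≡ 61·56·24 ≡ 19 (mod 65)
Since 19 equals the digest 19, verification succeeds.

passes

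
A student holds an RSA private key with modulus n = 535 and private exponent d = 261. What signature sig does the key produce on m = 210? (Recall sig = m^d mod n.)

135

Squares mod 535: m^1≡210, m^2≡230, m^4≡470, m^8≡480, m^16≡350, m^32≡520, m^64≡225, m^128≡335, m^256≡410
261 = 256 + 4 + 1, so m^261 ≡ 410·470·210 ≡ 135 (mod 535)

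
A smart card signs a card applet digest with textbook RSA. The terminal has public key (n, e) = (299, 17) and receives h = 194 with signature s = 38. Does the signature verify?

s^2 ≡ 38^2 = 1444 ≡ 248
s^4 ≡ 248^2 = 61504 ≡ 209
s^8 ≡ 209^2 = 43681 ≡ 27
s^16 ≡ 27^2 = 729 ≡ 131
17 = 16 + 1, so s^17 ≡ 131·38 ≡ 194 (mod 299)
Since 194 equals the digest 194, verification succeeds.

verifies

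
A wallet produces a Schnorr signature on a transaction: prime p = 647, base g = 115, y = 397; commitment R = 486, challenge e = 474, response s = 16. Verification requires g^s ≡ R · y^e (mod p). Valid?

g^s mod p:
115^2 = 13225 ≡ 285
115^4 ≡ 285^2 = 81225 ≡ 350
115^8 ≡ 350^2 = 122500 ≡ 217
115^16 ≡ 217^2 = 47089 ≡ 505
R · y^e mod p:
397^2 = 157609 ≡ 388
397^4 ≡ 388^2 = 150544 ≡ 440
397^8 ≡ 440^2 = 193600 ≡ 147
397^16 ≡ 147^2 = 21609 ≡ 258
397^32 ≡ 258^2 = 66564 ≡ 570
397^64 ≡ 570^2 = 324900 ≡ 106
397^128 ≡ 106^2 = 11236 ≡ 237
397^256 ≡ 237^2 = 56169 ≡ 527
474 = 256 + 128 + 64 + 16 + 8 + 2, so 397^474 ≡ 527·237·106·258·147·388 ≡ 9 (mod 647)
486·9 = 4374 ≡ 492 (mod 647)
505 ≠ 492; the check fails.

no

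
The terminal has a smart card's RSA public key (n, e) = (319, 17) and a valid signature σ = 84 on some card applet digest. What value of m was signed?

259

Squares mod 319: σ^1≡84, σ^2≡38, σ^4≡168, σ^8≡152, σ^16≡136
17 = 16 + 1, so σ^17 ≡ 136·84 ≡ 259 (mod 319)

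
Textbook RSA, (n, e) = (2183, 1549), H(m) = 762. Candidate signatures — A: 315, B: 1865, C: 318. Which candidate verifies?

Candidate A: Squares mod 2183: 315^1≡315, 315^2≡990, 315^4≡2116, 315^8≡123, 315^16≡2031, 315^32≡1274, 315^64≡1107, 315^128≡786, 315^256≡7, 315^512≡49, 315^1024≡218; 1549 = 1024 + 512 + 8 + 4 + 1, so 315^1549 ≡ 218·49·123·2116·315 ≡ 19 (mod 2183)
Candidate B: Squares mod 2183: 1865^1≡1865, 1865^2≡706, 1865^4≡712, 1865^8≡488, 1865^16≡197, 1865^32≡1698, 1865^64≡1644, 1865^128≡182, 1865^256≡379, 1865^512≡1746, 1865^1024≡1048; 1549 = 1024 + 512 + 8 + 4 + 1, so 1865^1549 ≡ 1048·1746·488·712·1865 ≡ 1421 (mod 2183)
Candidate C: Squares mod 2183: 318^1≡318, 318^2≡706, 318^4≡712, 318^8≡488, 318^16≡197, 318^32≡1698, 318^64≡1644, 318^128≡182, 318^256≡379, 318^512≡1746, 318^1024≡1048; 1549 = 1024 + 512 + 8 + 4 + 1, so 318^1549 ≡ 1048·1746·488·712·318 ≡ 762 (mod 2183)
  → matches H(m) = 762

C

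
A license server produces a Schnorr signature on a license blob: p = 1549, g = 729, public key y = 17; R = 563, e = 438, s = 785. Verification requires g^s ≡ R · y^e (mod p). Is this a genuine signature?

genuine

g^s mod p:
729^2 = 531441 ≡ 134
729^4 ≡ 134^2 = 17956 ≡ 917
729^8 ≡ 917^2 = 840889 ≡ 1331
729^16 ≡ 1331^2 = 1771561 ≡ 1054
729^32 ≡ 1054^2 = 1110916 ≡ 283
729^64 ≡ 283^2 = 80089 ≡ 1090
729^128 ≡ 1090^2 = 1188100 ≡ 17
729^256 ≡ 17^2 = 289
729^512 ≡ 289^2 = 83521 ≡ 1424
785 = 512 + 256 + 16 + 1, so 729^785 ≡ 1424·289·1054·729 ≡ 104 (mod 1549)
R · y^e mod p:
17^2 = 289
17^4 ≡ 289^2 = 83521 ≡ 1424
17^8 ≡ 1424^2 = 2027776 ≡ 135
17^16 ≡ 135^2 = 18225 ≡ 1186
17^32 ≡ 1186^2 = 1406596 ≡ 104
17^64 ≡ 104^2 = 10816 ≡ 1522
17^128 ≡ 1522^2 = 2316484 ≡ 729
17^256 ≡ 729^2 = 531441 ≡ 134
438 = 256 + 128 + 32 + 16 + 4 + 2, so 17^438 ≡ 134·729·104·1186·1424·289 ≡ 135 (mod 1549)
563·135 = 76005 ≡ 104 (mod 1549)
104 ≡ 104 (mod 1549); signature holds.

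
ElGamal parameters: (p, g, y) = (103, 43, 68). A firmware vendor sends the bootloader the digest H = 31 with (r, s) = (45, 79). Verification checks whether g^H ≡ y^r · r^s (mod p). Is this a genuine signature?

forged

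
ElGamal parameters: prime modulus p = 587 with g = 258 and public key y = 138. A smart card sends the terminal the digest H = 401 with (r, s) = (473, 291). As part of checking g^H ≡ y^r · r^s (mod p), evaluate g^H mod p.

200

258^2 = 66564 ≡ 233
258^4 ≡ 233^2 = 54289 ≡ 285
258^8 ≡ 285^2 = 81225 ≡ 219
258^16 ≡ 219^2 = 47961 ≡ 414
258^32 ≡ 414^2 = 171396 ≡ 579
258^64 ≡ 579^2 = 335241 ≡ 64
258^128 ≡ 64^2 = 4096 ≡ 574
258^256 ≡ 574^2 = 329476 ≡ 169
401 = 256 + 128 + 16 + 1, so 258^401 ≡ 169·574·414·258 ≡ 200 (mod 587)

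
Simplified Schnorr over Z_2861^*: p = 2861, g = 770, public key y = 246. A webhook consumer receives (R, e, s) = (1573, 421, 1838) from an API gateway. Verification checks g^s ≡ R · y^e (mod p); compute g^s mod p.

Squares mod 2861: 770^1≡770, 770^2≡673, 770^4≡891, 770^8≡1384, 770^16≡1447, 770^32≡2418, 770^64≡1701, 770^128≡930, 770^256≡878, 770^512≡1275, 770^1024≡577
1838 = 1024 + 512 + 256 + 32 + 8 + 4 + 2, so 770^1838 ≡ 577·1275·878·2418·1384·891·673 ≡ 21 (mod 2861)

21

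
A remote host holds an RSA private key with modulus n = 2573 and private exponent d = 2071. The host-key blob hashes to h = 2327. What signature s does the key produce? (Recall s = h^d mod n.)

1149

h^2 ≡ 2327^2 = 5414929 ≡ 1337
h^4 ≡ 1337^2 = 1787569 ≡ 1907
h^8 ≡ 1907^2 = 3636649 ≡ 1000
h^16 ≡ 1000^2 = 1000000 ≡ 1676
h^32 ≡ 1676^2 = 2808976 ≡ 1833
h^64 ≡ 1833^2 = 3359889 ≡ 2124
h^128 ≡ 2124^2 = 4511376 ≡ 907
h^256 ≡ 907^2 = 822649 ≡ 1862
h^512 ≡ 1862^2 = 3467044 ≡ 1213
h^1024 ≡ 1213^2 = 1471369 ≡ 2186
h^2048 ≡ 2186^2 = 4778596 ≡ 535
2071 = 2048 + 16 + 4 + 2 + 1, so h^2071 ≡ 535·1676·1907·1337·2327 ≡ 1149 (mod 2573)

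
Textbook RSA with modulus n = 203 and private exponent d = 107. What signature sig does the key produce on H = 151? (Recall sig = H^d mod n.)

H^2 ≡ 151^2 = 22801 ≡ 65
H^4 ≡ 65^2 = 4225 ≡ 165
H^8 ≡ 165^2 = 27225 ≡ 23
H^16 ≡ 23^2 = 529 ≡ 123
H^32 ≡ 123^2 = 15129 ≡ 107
H^64 ≡ 107^2 = 11449 ≡ 81
107 = 64 + 32 + 8 + 2 + 1, so H^107 ≡ 81·107·23·65·151 ≡ 51 (mod 203)

51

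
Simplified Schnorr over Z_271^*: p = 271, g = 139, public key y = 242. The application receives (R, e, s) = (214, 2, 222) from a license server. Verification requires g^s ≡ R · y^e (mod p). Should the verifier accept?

reject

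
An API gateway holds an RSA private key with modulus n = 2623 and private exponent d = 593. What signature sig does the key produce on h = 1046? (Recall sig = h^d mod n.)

h^2 ≡ 1046^2 = 1094116 ≡ 325
h^4 ≡ 325^2 = 105625 ≡ 705
h^8 ≡ 705^2 = 497025 ≡ 1278
h^16 ≡ 1278^2 = 1633284 ≡ 1778
h^32 ≡ 1778^2 = 3161284 ≡ 569
h^64 ≡ 569^2 = 323761 ≡ 1132
h^128 ≡ 1132^2 = 1281424 ≡ 1400
h^256 ≡ 1400^2 = 1960000 ≡ 619
h^512 ≡ 619^2 = 383161 ≡ 203
593 = 512 + 64 + 16 + 1, so h^593 ≡ 203·1132·1778·1046 ≡ 668 (mod 2623)

668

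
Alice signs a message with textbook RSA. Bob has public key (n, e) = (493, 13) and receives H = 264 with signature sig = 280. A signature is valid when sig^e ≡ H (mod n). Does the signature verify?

sig^2 ≡ 280^2 = 78400 ≡ 13
sig^4 ≡ 13^2 = 169
sig^8 ≡ 169^2 = 28561 ≡ 460
13 = 8 + 4 + 1, so sig^13 ≡ 460·169·280 ≡ 264 (mod 493)
sig^13 mod 493 = 264 matches H.

verifies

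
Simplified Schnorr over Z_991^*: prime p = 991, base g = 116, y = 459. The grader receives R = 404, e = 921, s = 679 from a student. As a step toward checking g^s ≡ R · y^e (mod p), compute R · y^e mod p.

Squares mod 991: 459^1≡459, 459^2≡589, 459^4≡71, 459^8≡86, 459^16≡459, 459^32≡589, 459^64≡71, 459^128≡86, 459^256≡459, 459^512≡589
921 = 512 + 256 + 128 + 16 + 8 + 1, so 459^921 ≡ 589·459·86·459·86·459 ≡ 197 (mod 991)
R · y^e ≡ 404·197 = 79588 ≡ 308 (mod 991)

308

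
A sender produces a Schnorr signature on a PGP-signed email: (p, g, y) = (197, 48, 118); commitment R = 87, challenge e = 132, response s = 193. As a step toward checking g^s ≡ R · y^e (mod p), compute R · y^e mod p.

176

118^2 = 13924 ≡ 134
118^4 ≡ 134^2 = 17956 ≡ 29
118^8 ≡ 29^2 = 841 ≡ 53
118^16 ≡ 53^2 = 2809 ≡ 51
118^32 ≡ 51^2 = 2601 ≡ 40
118^64 ≡ 40^2 = 1600 ≡ 24
118^128 ≡ 24^2 = 576 ≡ 182
132 = 128 + 4, so 118^132 ≡ 182·29 ≡ 156 (mod 197)
R · y^e ≡ 87·156 = 13572 ≡ 176 (mod 197)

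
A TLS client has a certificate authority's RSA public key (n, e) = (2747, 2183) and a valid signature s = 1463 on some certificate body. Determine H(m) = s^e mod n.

s^2 ≡ 1463^2 = 2140369 ≡ 456
s^4 ≡ 456^2 = 207936 ≡ 1911
s^8 ≡ 1911^2 = 3651921 ≡ 1158
s^16 ≡ 1158^2 = 1340964 ≡ 428
s^32 ≡ 428^2 = 183184 ≡ 1882
s^64 ≡ 1882^2 = 3541924 ≡ 1041
s^128 ≡ 1041^2 = 1083681 ≡ 1363
s^256 ≡ 1363^2 = 1857769 ≡ 797
s^512 ≡ 797^2 = 635209 ≡ 652
s^1024 ≡ 652^2 = 425104 ≡ 2066
s^2048 ≡ 2066^2 = 4268356 ≡ 2265
2183 = 2048 + 128 + 4 + 2 + 1, so s^2183 ≡ 2265·1363·1911·456·1463 ≡ 352 (mod 2747)

352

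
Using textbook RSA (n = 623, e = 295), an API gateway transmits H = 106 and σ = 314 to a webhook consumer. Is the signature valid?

invalid

σ^2 ≡ 314^2 = 98596 ≡ 162
σ^4 ≡ 162^2 = 26244 ≡ 78
σ^8 ≡ 78^2 = 6084 ≡ 477
σ^16 ≡ 477^2 = 227529 ≡ 134
σ^32 ≡ 134^2 = 17956 ≡ 512
σ^64 ≡ 512^2 = 262144 ≡ 484
σ^128 ≡ 484^2 = 234256 ≡ 8
σ^256 ≡ 8^2 = 64
295 = 256 + 32 + 4 + 2 + 1, so σ^295 ≡ 64·512·78·162·314 ≡ 454 (mod 623)
The recovered value 454 does not match the digest 106.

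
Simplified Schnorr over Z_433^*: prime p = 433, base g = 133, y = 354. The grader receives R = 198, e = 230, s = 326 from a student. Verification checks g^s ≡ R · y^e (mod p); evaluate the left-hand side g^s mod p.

64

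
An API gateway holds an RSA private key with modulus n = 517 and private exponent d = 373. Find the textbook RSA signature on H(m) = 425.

79

(H(m))^373 mod 517 = 79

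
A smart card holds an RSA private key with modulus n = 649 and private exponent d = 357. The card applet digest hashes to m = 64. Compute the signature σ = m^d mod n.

48

m^2 ≡ 64^2 = 4096 ≡ 202
m^4 ≡ 202^2 = 40804 ≡ 566
m^8 ≡ 566^2 = 320356 ≡ 399
m^16 ≡ 399^2 = 159201 ≡ 196
m^32 ≡ 196^2 = 38416 ≡ 125
m^64 ≡ 125^2 = 15625 ≡ 49
m^128 ≡ 49^2 = 2401 ≡ 454
m^256 ≡ 454^2 = 206116 ≡ 383
357 = 256 + 64 + 32 + 4 + 1, so m^357 ≡ 383·49·125·566·64 ≡ 48 (mod 649)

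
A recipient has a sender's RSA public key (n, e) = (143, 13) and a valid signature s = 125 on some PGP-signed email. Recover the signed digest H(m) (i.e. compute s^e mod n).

s^2 ≡ 125^2 = 15625 ≡ 38
s^4 ≡ 38^2 = 1444 ≡ 14
s^8 ≡ 14^2 = 196 ≡ 53
13 = 8 + 4 + 1, so s^13 ≡ 53·14·125 ≡ 86 (mod 143)

86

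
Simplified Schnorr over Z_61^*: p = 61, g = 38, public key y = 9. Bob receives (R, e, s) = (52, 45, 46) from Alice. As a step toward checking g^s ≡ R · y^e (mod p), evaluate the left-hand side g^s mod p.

52

38^2 = 1444 ≡ 41
38^4 ≡ 41^2 = 1681 ≡ 34
38^8 ≡ 34^2 = 1156 ≡ 58
38^16 ≡ 58^2 = 3364 ≡ 9
38^32 ≡ 9^2 = 81 ≡ 20
46 = 32 + 8 + 4 + 2, so 38^46 ≡ 20·58·34·41 ≡ 52 (mod 61)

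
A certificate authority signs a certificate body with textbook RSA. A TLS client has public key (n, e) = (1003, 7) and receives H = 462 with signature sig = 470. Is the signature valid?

valid

Squares mod 1003: sig^1≡470, sig^2≡240, sig^4≡429
7 = 4 + 2 + 1, so sig^7 ≡ 429·240·470 ≡ 462 (mod 1003)
Since 462 equals the digest 462, verification succeeds.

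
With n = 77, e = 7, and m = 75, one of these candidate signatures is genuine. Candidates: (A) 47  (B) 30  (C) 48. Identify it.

Candidate A: Squares mod 77: 47^1≡47, 47^2≡53, 47^4≡37; 7 = 4 + 2 + 1, so 47^7 ≡ 37·53·47 ≡ 75 (mod 77)
  → matches m = 75
Candidate B: Squares mod 77: 30^1≡30, 30^2≡53, 30^4≡37; 7 = 4 + 2 + 1, so 30^7 ≡ 37·53·30 ≡ 2 (mod 77)
Candidate C: Squares mod 77: 48^1≡48, 48^2≡71, 48^4≡36; 7 = 4 + 2 + 1, so 48^7 ≡ 36·71·48 ≡ 27 (mod 77)

A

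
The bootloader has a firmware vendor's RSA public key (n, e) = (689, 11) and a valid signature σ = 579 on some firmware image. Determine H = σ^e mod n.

275

σ^2 ≡ 579^2 = 335241 ≡ 387
σ^4 ≡ 387^2 = 149769 ≡ 256
σ^8 ≡ 256^2 = 65536 ≡ 81
11 = 8 + 2 + 1, so σ^11 ≡ 81·387·579 ≡ 275 (mod 689)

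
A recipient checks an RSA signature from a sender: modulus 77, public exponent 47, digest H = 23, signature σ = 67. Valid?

yes

Squares mod 77: σ^1≡67, σ^2≡23, σ^4≡67, σ^8≡23, σ^16≡67, σ^32≡23
47 = 32 + 8 + 4 + 2 + 1, so σ^47 ≡ 23·23·67·23·67 ≡ 23 (mod 77)
σ^47 mod 77 = 23 matches H.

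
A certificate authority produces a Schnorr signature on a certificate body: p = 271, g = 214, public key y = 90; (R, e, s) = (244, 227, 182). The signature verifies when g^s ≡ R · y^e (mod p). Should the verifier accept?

g^s mod p:
214^2 = 45796 ≡ 268
214^4 ≡ 268^2 = 71824 ≡ 9
214^8 ≡ 9^2 = 81
214^16 ≡ 81^2 = 6561 ≡ 57
214^32 ≡ 57^2 = 3249 ≡ 268
214^64 ≡ 268^2 = 71824 ≡ 9
214^128 ≡ 9^2 = 81
182 = 128 + 32 + 16 + 4 + 2, so 214^182 ≡ 81·268·57·9·268 ≡ 268 (mod 271)
R · y^e mod p:
90^2 = 8100 ≡ 241
90^4 ≡ 241^2 = 58081 ≡ 87
90^8 ≡ 87^2 = 7569 ≡ 252
90^16 ≡ 252^2 = 63504 ≡ 90
90^32 ≡ 90^2 = 8100 ≡ 241
90^64 ≡ 241^2 = 58081 ≡ 87
90^128 ≡ 87^2 = 7569 ≡ 252
227 = 128 + 64 + 32 + 2 + 1, so 90^227 ≡ 252·87·241·241·90 ≡ 241 (mod 271)
244·241 = 58804 ≡ 268 (mod 271)
268 ≡ 268 (mod 271); signature holds.

accept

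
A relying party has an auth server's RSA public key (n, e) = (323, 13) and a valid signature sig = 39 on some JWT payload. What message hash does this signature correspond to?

20

sig^2 ≡ 39^2 = 1521 ≡ 229
sig^4 ≡ 229^2 = 52441 ≡ 115
sig^8 ≡ 115^2 = 13225 ≡ 305
13 = 8 + 4 + 1, so sig^13 ≡ 305·115·39 ≡ 20 (mod 323)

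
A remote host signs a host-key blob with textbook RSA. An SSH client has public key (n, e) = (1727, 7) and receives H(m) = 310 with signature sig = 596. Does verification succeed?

fails

sig^7 mod 1727 = 1140
The recovered value 1140 does not match the digest 310.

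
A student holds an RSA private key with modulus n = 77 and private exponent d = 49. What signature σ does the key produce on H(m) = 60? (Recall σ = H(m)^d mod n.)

53

Squares mod 77: (H(m))^1≡60, (H(m))^2≡58, (H(m))^4≡53, (H(m))^8≡37, (H(m))^16≡60, (H(m))^32≡58
49 = 32 + 16 + 1, so (H(m))^49 ≡ 58·60·60 ≡ 53 (mod 77)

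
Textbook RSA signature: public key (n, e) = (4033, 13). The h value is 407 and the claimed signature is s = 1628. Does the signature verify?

does not verify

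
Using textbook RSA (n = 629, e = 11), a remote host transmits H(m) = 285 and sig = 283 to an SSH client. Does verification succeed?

fails

sig^11 mod 629 = 318
The recovered value 318 does not match the digest 285.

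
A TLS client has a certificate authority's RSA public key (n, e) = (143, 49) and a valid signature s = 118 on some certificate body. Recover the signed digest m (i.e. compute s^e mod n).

40

Squares mod 143: s^1≡118, s^2≡53, s^4≡92, s^8≡27, s^16≡14, s^32≡53
49 = 32 + 16 + 1, so s^49 ≡ 53·14·118 ≡ 40 (mod 143)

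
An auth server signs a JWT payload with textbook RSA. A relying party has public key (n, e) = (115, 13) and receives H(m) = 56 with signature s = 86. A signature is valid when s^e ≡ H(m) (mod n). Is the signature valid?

valid

s^2 ≡ 86^2 = 7396 ≡ 36
s^4 ≡ 36^2 = 1296 ≡ 31
s^8 ≡ 31^2 = 961 ≡ 41
13 = 8 + 4 + 1, so s^13 ≡ 41·31·86 ≡ 56 (mod 115)
Since 56 equals the digest 56, verification succeeds.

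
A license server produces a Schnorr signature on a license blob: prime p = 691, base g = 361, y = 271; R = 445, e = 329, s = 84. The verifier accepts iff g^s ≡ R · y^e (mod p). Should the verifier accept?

accept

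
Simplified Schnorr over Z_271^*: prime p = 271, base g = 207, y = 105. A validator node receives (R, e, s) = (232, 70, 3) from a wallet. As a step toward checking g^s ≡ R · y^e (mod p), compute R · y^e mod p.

Squares mod 271: 105^1≡105, 105^2≡185, 105^4≡79, 105^8≡8, 105^16≡64, 105^32≡31, 105^64≡148
70 = 64 + 4 + 2, so 105^70 ≡ 148·79·185 ≡ 169 (mod 271)
R · y^e ≡ 232·169 = 39208 ≡ 184 (mod 271)

184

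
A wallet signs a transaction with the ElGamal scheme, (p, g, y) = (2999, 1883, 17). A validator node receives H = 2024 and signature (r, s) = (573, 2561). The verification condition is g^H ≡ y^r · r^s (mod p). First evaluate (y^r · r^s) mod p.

1365

17^2 = 289
17^4 ≡ 289^2 = 83521 ≡ 2548
17^8 ≡ 2548^2 = 6492304 ≡ 2468
17^16 ≡ 2468^2 = 6091024 ≡ 55
17^32 ≡ 55^2 = 3025 ≡ 26
17^64 ≡ 26^2 = 676
17^128 ≡ 676^2 = 456976 ≡ 1128
17^256 ≡ 1128^2 = 1272384 ≡ 808
17^512 ≡ 808^2 = 652864 ≡ 2081
573 = 512 + 32 + 16 + 8 + 4 + 1, so 17^573 ≡ 2081·26·55·2468·2548·17 ≡ 1368 (mod 2999)
573^2 = 328329 ≡ 1438
573^4 ≡ 1438^2 = 2067844 ≡ 1533
573^8 ≡ 1533^2 = 2350089 ≡ 1872
573^16 ≡ 1872^2 = 3504384 ≡ 1552
573^32 ≡ 1552^2 = 2408704 ≡ 507
573^64 ≡ 507^2 = 257049 ≡ 2134
573^128 ≡ 2134^2 = 4553956 ≡ 1474
573^256 ≡ 1474^2 = 2172676 ≡ 1400
573^512 ≡ 1400^2 = 1960000 ≡ 1653
573^1024 ≡ 1653^2 = 2732409 ≡ 320
573^2048 ≡ 320^2 = 102400 ≡ 434
2561 = 2048 + 512 + 1, so 573^2561 ≡ 434·1653·573 ≡ 1415 (mod 2999)
y^r · r^s ≡ 1368·1415 = 1935720 ≡ 1365 (mod 2999)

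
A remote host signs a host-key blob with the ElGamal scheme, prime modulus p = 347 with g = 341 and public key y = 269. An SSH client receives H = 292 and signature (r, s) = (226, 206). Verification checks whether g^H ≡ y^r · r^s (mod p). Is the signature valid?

Left side g^H mod p:
Squares mod 347: 341^1≡341, 341^2≡36, 341^4≡255, 341^8≡136, 341^16≡105, 341^32≡268, 341^64≡342, 341^128≡25, 341^256≡278
292 = 256 + 32 + 4, so 341^292 ≡ 278·268·255 ≡ 270 (mod 347)
Right side y^r · r^s mod p:
Squares mod 347: 269^1≡269, 269^2≡185, 269^4≡219, 269^8≡75, 269^16≡73, 269^32≡124, 269^64≡108, 269^128≡213
226 = 128 + 64 + 32 + 2, so 269^226 ≡ 213·108·124·185 ≡ 59 (mod 347)
Squares mod 347: 226^1≡226, 226^2≡67, 226^4≡325, 226^8≡137, 226^16≡31, 226^32≡267, 226^64≡154, 226^128≡120
206 = 128 + 64 + 8 + 4 + 2, so 226^206 ≡ 120·154·137·325·67 ≡ 36 (mod 347)
59·36 = 2124 ≡ 42 (mod 347)
270 ≠ 42, so verification fails.

invalid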